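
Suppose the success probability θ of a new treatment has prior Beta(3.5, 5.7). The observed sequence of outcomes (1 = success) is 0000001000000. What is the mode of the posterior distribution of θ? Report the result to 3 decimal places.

θ̂_MAP = 0.173

Prior: Beta(3.5, 5.7).
Data: 1 success in 13 trials (from the sequence). The binomial likelihood contributes θ(1−θ)^12, so the posterior is Beta(3.5+1, 5.7+12) = Beta(4.5, 17.7).
For Beta(a, b) with a, b > 1 the mode is (a−1)/(a+b−2) = 3.5/20.2 ≈ 0.173.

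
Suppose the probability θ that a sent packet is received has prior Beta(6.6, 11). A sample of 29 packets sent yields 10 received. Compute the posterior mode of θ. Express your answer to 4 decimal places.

θ̂_MAP = 0.3498

Prior: Beta(6.6, 11).
Data: 10 successes in 29 trials. The binomial likelihood contributes θ^10(1−θ)^19, so the posterior is Beta(6.6+10, 11+19) = Beta(16.6, 30).
For Beta(a, b) with a, b > 1 the mode is (a−1)/(a+b−2) = 15.6/44.6 ≈ 0.3498.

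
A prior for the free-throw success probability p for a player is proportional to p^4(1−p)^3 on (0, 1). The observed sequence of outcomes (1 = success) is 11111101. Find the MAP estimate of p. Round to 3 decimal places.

p̂_MAP = 0.733

The prior density ∝ p^4(1−p)^3 is the kernel of Beta(5, 4).
Data: 7 successes in 8 trials (from the sequence). The binomial likelihood contributes p^7(1−p)^1, so the posterior is Beta(5+7, 4+1) = Beta(12, 5).
For Beta(a, b) with a, b > 1 the mode is (a−1)/(a+b−2) = 11/15 ≈ 0.733.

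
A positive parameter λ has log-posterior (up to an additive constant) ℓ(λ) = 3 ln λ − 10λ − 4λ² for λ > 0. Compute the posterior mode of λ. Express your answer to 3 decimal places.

ℓ'(λ) = 3/λ − 10 − 8λ. Setting this to zero and multiplying by λ: 8λ² + 10λ − 3 = 0.
λ = (−10 + √(10² + 4·8·3)) / (2·8) = (−10 + √196) / 16 = (−10 + 14)/16 = 1/4.
ℓ''(λ) = −3/λ² − 8 < 0, confirming a maximum.

λ̂_MAP = 0.250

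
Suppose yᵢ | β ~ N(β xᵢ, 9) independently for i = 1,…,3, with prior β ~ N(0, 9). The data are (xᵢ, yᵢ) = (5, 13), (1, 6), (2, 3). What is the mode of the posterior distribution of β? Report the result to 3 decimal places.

β̂_MAP = 2.484

log p(β | y) = −Σ(yᵢ − βxᵢ)²/(2·9) − β²/(2·9) + const.
Setting the derivative to zero: Σxᵢ(yᵢ − βxᵢ)/9 − β/9 = 0, so β = Σxᵢyᵢ / (Σxᵢ² + σ²/τ²).
Σxᵢyᵢ = 5·13 + 1·6 + 2·3 = 77; Σxᵢ² = 30; σ²/τ² = 1.
β̂_MAP = 77 / (30 + 1) = 77/31 ≈ 2.484.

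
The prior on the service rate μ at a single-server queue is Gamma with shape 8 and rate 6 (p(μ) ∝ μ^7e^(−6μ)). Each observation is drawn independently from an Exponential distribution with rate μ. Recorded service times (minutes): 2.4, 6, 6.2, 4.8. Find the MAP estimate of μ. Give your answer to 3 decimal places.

μ̂_MAP = 0.433

The Exponential(rate=μ) likelihood is ∝ μ^n e^(−μΣtᵢ). Here n = 4 and Σtᵢ = 2.4 + 6 + 6.2 + 4.8 = 19.4.
Posterior ∝ μ^7e^(−6μ) · μ^4e^(−19.4μ) = μ^11e^(−25.4μ), i.e. Gamma(12, 25.4).
Mode = (a−1)/b = 11/25.4 ≈ 0.433.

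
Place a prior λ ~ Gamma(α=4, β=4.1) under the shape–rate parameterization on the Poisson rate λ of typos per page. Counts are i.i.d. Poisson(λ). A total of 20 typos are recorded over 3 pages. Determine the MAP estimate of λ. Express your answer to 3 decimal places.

Σxᵢ = 20, n = 3.
Posterior ∝ λ^3e^(−4.1λ) · λ^20e^(−3λ) = λ^23e^(−7.1λ), i.e. Gamma(shape=24, rate=7.1).
The mode of a Gamma(a, b) with a ≥ 1 (shape–rate) is (a−1)/b = 23/7.1 ≈ 3.239.

λ̂_MAP = 3.239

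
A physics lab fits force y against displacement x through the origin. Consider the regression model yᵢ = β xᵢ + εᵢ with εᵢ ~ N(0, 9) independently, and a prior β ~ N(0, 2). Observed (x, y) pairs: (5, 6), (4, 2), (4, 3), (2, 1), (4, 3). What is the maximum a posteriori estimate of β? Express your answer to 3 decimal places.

log p(β | y) = −Σ(yᵢ − βxᵢ)²/(2·9) − β²/(2·2) + const.
Setting the derivative to zero: Σxᵢ(yᵢ − βxᵢ)/9 − β/2 = 0, so β = Σxᵢyᵢ / (Σxᵢ² + σ²/τ²).
Σxᵢyᵢ = 5·6 + 4·2 + 4·3 + 2·1 + 4·3 = 64; Σxᵢ² = 77; σ²/τ² = 4.5.
β̂_MAP = 64 / (77 + 4.5) = 64/81.5 ≈ 0.785.

β̂_MAP = 0.785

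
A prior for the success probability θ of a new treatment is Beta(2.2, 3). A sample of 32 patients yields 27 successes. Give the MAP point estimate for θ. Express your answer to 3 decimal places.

θ̂_MAP = 0.801

Prior: Beta(2.2, 3).
Data: 27 successes in 32 trials. The binomial likelihood contributes θ^27(1−θ)^5, so the posterior is Beta(2.2+27, 3+5) = Beta(29.2, 8).
For Beta(a, b) with a, b > 1 the mode is (a−1)/(a+b−2) = 28.2/35.2 ≈ 0.801.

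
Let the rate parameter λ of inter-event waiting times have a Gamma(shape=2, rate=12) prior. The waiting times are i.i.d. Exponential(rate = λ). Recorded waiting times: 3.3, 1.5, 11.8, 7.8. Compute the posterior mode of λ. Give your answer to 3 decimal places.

λ̂_MAP = 0.137

The Exponential(rate=λ) likelihood is ∝ λ^n e^(−λΣtᵢ). Here n = 4 and Σtᵢ = 3.3 + 1.5 + 11.8 + 7.8 = 24.4.
Posterior ∝ λe^(−12λ) · λ^4e^(−24.4λ) = λ^5e^(−36.4λ), i.e. Gamma(6, 36.4).
Mode = (a−1)/b = 5/36.4 ≈ 0.137.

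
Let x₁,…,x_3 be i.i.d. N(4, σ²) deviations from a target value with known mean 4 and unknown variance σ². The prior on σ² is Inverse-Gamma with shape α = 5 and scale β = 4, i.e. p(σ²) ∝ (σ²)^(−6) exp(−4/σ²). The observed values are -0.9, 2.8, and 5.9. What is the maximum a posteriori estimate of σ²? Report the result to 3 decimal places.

Sum of squared deviations about the known mean: SS = (-0.9−4)² + (2.8−4)² + (5.9−4)² = 29.06.
The Normal likelihood contributes (σ²)^(−n/2) exp(−SS/(2σ²)), so the posterior is Inverse-Gamma(α + n/2, β + SS/2) = Inverse-Gamma(6.5, 18.53).
The mode of Inverse-Gamma(a, b) is b/(a+1) = 18.53/7.5 ≈ 2.471.

σ̂²_MAP = 2.471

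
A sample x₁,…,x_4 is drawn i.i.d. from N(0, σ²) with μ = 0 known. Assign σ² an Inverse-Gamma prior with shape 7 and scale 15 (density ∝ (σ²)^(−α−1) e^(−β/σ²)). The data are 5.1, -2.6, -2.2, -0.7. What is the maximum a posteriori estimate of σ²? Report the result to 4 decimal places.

σ̂²_MAP = 3.4050

Sum of squared deviations about the known mean: SS = (5.1−0)² + (-2.6−0)² + (-2.2−0)² + (-0.7−0)² = 38.1.
The Normal likelihood contributes (σ²)^(−n/2) exp(−SS/(2σ²)), so the posterior is Inverse-Gamma(α + n/2, β + SS/2) = Inverse-Gamma(9, 34.05).
The mode of Inverse-Gamma(a, b) is b/(a+1) = 34.05/10 ≈ 3.4050.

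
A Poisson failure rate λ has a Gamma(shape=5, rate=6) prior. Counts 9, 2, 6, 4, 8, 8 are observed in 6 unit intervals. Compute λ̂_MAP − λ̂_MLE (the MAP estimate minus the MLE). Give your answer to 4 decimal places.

Σxᵢ = 37. Posterior is Gamma(42, 12); MAP = (42−1)/12 = 41/12 ≈ 3.41667.
MLE = x̄ = 37/6 ≈ 6.16667.
Difference = 41/12 − 37/6 = -11/4 ≈ -2.7500.

MAP − MLE = -2.7500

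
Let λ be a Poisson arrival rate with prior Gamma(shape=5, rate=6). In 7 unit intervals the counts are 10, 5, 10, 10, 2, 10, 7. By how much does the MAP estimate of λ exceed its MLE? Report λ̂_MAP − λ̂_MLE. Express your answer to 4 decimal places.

MAP − MLE = -3.2527

Σxᵢ = 54. Posterior is Gamma(59, 13); MAP = (59−1)/13 = 58/13 ≈ 4.46154.
MLE = x̄ = 54/7 ≈ 7.71429.
Difference = 58/13 − 54/7 = -296/91 ≈ -3.2527.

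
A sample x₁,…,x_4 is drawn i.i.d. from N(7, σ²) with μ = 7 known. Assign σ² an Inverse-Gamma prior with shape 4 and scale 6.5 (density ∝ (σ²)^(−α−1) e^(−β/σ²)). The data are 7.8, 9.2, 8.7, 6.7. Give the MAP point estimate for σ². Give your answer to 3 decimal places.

σ̂²_MAP = 1.533

Sum of squared deviations about the known mean: SS = (7.8−7)² + (9.2−7)² + (8.7−7)² + (6.7−7)² = 8.46.
The Normal likelihood contributes (σ²)^(−n/2) exp(−SS/(2σ²)), so the posterior is Inverse-Gamma(α + n/2, β + SS/2) = Inverse-Gamma(6, 10.73).
The mode of Inverse-Gamma(a, b) is b/(a+1) = 10.73/7 ≈ 1.533.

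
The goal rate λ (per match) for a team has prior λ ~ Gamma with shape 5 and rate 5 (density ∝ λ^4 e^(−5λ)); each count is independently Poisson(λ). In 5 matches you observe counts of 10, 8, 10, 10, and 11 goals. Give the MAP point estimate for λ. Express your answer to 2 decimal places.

Σxᵢ = 10+8+10+10+11 = 49, with n = 5.
Posterior ∝ λ^4e^(−5λ) · λ^49e^(−5λ) = λ^53e^(−10λ), i.e. Gamma(shape=54, rate=10).
The mode of a Gamma(a, b) with a ≥ 1 (shape–rate) is (a−1)/b = 53/10 ≈ 5.30.

λ̂_MAP = 5.30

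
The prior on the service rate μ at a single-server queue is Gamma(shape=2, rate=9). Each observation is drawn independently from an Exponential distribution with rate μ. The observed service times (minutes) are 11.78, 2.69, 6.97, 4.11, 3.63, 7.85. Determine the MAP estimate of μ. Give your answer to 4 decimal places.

μ̂_MAP = 0.1521

The Exponential(rate=μ) likelihood is ∝ μ^n e^(−μΣtᵢ). Here n = 6 and Σtᵢ = 11.78 + 2.69 + 6.97 + 4.11 + 3.63 + 7.85 = 37.03.
Posterior ∝ μe^(−9μ) · μ^6e^(−37.03μ) = μ^7e^(−46.03μ), i.e. Gamma(8, 46.03).
Mode = (a−1)/b = 7/46.03 ≈ 0.1521.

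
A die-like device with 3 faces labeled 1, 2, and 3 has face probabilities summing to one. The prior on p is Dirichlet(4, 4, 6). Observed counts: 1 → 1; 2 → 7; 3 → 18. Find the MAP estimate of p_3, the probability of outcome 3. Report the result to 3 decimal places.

The posterior is Dirichlet(αᵢ + nᵢ) = Dirichlet(5, 11, 24).
For a Dirichlet(a₁,…,a_K) with all aᵢ > 1, the mode has j-th component (aⱼ − 1)/(Σaᵢ − K).
Here Σaᵢ = 40 and K = 3, so p_3 = (24 − 1)/(40 − 3) = 23/37 ≈ 0.622.

MAP estimate: 0.622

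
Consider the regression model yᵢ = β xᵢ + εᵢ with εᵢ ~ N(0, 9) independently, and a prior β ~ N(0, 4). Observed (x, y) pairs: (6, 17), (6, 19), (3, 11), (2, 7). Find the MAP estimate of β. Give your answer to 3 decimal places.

β̂_MAP = 3.014

log p(β | y) = −Σ(yᵢ − βxᵢ)²/(2·9) − β²/(2·4) + const.
Setting the derivative to zero: Σxᵢ(yᵢ − βxᵢ)/9 − β/4 = 0, so β = Σxᵢyᵢ / (Σxᵢ² + σ²/τ²).
Σxᵢyᵢ = 6·17 + 6·19 + 3·11 + 2·7 = 263; Σxᵢ² = 85; σ²/τ² = 2.25.
β̂_MAP = 263 / (85 + 2.25) = 263/87.25 ≈ 3.014.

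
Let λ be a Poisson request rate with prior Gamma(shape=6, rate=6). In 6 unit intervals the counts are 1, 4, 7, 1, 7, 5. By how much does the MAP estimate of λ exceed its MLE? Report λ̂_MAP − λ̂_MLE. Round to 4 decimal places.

Σxᵢ = 25. Posterior is Gamma(31, 12); MAP = (31−1)/12 = 30/12 ≈ 2.50000.
MLE = x̄ = 25/6 ≈ 4.16667.
Difference = 30/12 − 25/6 = -5/3 ≈ -1.6667.

MAP − MLE = -1.6667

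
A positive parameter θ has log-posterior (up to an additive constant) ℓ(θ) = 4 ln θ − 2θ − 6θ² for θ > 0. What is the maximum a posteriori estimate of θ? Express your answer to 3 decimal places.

θ̂_MAP = 0.500

ℓ'(θ) = 4/θ − 2 − 12θ. Setting this to zero and multiplying by θ: 12θ² + 2θ − 4 = 0.
θ = (−2 + √(2² + 4·12·4)) / (2·12) = (−2 + √196) / 24 = (−2 + 14)/24 = 1/2.
ℓ''(θ) = −4/θ² − 12 < 0, confirming a maximum.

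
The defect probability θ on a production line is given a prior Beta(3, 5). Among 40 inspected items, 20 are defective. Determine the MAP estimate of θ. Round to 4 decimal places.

Prior: Beta(3, 5).
Data: 20 successes in 40 trials. The binomial likelihood contributes θ^20(1−θ)^20, so the posterior is Beta(3+20, 5+20) = Beta(23, 25).
For Beta(a, b) with a, b > 1 the mode is (a−1)/(a+b−2) = 22/46 ≈ 0.4783.

θ̂_MAP = 0.4783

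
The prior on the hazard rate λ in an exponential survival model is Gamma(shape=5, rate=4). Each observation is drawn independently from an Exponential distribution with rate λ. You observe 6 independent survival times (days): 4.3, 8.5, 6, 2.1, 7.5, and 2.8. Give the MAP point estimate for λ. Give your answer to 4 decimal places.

λ̂_MAP = 0.2841

The Exponential(rate=λ) likelihood is ∝ λ^n e^(−λΣtᵢ). Here n = 6 and Σtᵢ = 4.3 + 8.5 + 6 + 2.1 + 7.5 + 2.8 = 31.2.
Posterior ∝ λ^4e^(−4λ) · λ^6e^(−31.2λ) = λ^10e^(−35.2λ), i.e. Gamma(11, 35.2).
Mode = (a−1)/b = 10/35.2 ≈ 0.2841.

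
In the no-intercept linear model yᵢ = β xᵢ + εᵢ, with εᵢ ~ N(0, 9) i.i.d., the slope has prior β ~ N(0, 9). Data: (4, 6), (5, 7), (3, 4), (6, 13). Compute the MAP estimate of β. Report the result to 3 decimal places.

β̂_MAP = 1.713

log p(β | y) = −Σ(yᵢ − βxᵢ)²/(2·9) − β²/(2·9) + const.
Setting the derivative to zero: Σxᵢ(yᵢ − βxᵢ)/9 − β/9 = 0, so β = Σxᵢyᵢ / (Σxᵢ² + σ²/τ²).
Σxᵢyᵢ = 4·6 + 5·7 + 3·4 + 6·13 = 149; Σxᵢ² = 86; σ²/τ² = 1.
β̂_MAP = 149 / (86 + 1) = 149/87 ≈ 1.713.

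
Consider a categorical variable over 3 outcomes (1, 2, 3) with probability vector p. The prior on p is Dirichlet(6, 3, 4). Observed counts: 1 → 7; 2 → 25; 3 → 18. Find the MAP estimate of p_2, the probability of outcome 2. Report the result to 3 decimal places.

The posterior is Dirichlet(αᵢ + nᵢ) = Dirichlet(13, 28, 22).
For a Dirichlet(a₁,…,a_K) with all aᵢ > 1, the mode has j-th component (aⱼ − 1)/(Σaᵢ − K).
Here Σaᵢ = 63 and K = 3, so p_2 = (28 − 1)/(63 − 3) = 27/60 ≈ 0.450.

MAP estimate: 0.450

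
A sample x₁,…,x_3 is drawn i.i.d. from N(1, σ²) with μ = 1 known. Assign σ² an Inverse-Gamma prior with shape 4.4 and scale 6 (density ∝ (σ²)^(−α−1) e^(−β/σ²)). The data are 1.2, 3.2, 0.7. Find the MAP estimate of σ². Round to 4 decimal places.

σ̂²_MAP = 1.2297

Sum of squared deviations about the known mean: SS = (1.2−1)² + (3.2−1)² + (0.7−1)² = 4.97.
The Normal likelihood contributes (σ²)^(−n/2) exp(−SS/(2σ²)), so the posterior is Inverse-Gamma(α + n/2, β + SS/2) = Inverse-Gamma(5.9, 8.485).
The mode of Inverse-Gamma(a, b) is b/(a+1) = 8.485/6.9 ≈ 1.2297.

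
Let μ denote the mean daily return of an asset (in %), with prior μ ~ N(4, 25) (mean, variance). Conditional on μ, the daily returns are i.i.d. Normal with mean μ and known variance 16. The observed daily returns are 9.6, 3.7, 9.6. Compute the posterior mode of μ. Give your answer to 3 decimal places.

n = 3; x̄ = (9.6 + 3.7 + 9.6)/3 = 22.9/3 = 229/30 ≈ 7.6333.
For a Normal prior and Normal likelihood with known variance, the posterior is Normal; its mode equals its mean, the precision-weighted average.
Prior precision 1/σ₀² = 1/25 = 0.04; data precision n/σ² = 3/16 = 0.1875.
μ̂ = (0.04·4 + 0.1875·(229/30)) / (0.04 + 0.1875) = 1.59125/0.2275 = 1273/182 ≈ 6.995.

μ̂_MAP = 6.995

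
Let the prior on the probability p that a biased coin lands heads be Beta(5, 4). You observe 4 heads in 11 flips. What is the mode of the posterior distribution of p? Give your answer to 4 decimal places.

p̂_MAP = 0.4444

Prior: Beta(5, 4).
Data: 4 successes in 11 trials. The binomial likelihood contributes p^4(1−p)^7, so the posterior is Beta(5+4, 4+7) = Beta(9, 11).
For Beta(a, b) with a, b > 1 the mode is (a−1)/(a+b−2) = 8/18 ≈ 0.4444.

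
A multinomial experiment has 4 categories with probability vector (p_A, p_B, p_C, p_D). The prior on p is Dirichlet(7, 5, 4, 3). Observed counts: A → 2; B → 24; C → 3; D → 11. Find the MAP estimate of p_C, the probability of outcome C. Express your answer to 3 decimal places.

MAP estimate of p_C = 0.109

The posterior is Dirichlet(αᵢ + nᵢ) = Dirichlet(9, 29, 7, 14).
For a Dirichlet(a₁,…,a_K) with all aᵢ > 1, the mode has j-th component (aⱼ − 1)/(Σaᵢ − K).
Here Σaᵢ = 59 and K = 4, so p_C = (7 − 1)/(59 − 4) = 6/55 ≈ 0.109.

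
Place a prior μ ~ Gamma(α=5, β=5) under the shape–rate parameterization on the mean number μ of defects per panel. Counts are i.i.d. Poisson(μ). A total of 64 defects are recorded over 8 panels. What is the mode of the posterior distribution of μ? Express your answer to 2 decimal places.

Σxᵢ = 64, n = 8.
Posterior ∝ μ^4e^(−5μ) · μ^64e^(−8μ) = μ^68e^(−13μ), i.e. Gamma(shape=69, rate=13).
The mode of a Gamma(a, b) with a ≥ 1 (shape–rate) is (a−1)/b = 68/13 ≈ 5.23.

μ̂_MAP = 5.23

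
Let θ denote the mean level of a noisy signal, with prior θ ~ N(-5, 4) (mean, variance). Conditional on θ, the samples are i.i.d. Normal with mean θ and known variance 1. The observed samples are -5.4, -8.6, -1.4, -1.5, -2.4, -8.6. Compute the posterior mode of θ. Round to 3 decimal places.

θ̂_MAP = -4.664

n = 6; x̄ = ((-5.4) + (-8.6) + (-1.4) + (-1.5) + (-2.4) + (-8.6))/6 = -27.9/6 = -4.65.
For a Normal prior and Normal likelihood with known variance, the posterior is Normal; its mode equals its mean, the precision-weighted average.
Prior precision 1/σ₀² = 1/4 = 0.25; data precision n/σ² = 6/1 = 6.
θ̂ = (0.25·(-5) + 6·(-4.65)) / (0.25 + 6) = (-29.15)/6.25 = -4.664.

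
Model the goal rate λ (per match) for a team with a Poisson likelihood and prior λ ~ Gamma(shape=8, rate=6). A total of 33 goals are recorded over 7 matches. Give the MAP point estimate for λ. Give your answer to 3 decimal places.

λ̂_MAP = 3.077

Σxᵢ = 33, n = 7.
Posterior ∝ λ^7e^(−6λ) · λ^33e^(−7λ) = λ^40e^(−13λ), i.e. Gamma(shape=41, rate=13).
The mode of a Gamma(a, b) with a ≥ 1 (shape–rate) is (a−1)/b = 40/13 ≈ 3.077.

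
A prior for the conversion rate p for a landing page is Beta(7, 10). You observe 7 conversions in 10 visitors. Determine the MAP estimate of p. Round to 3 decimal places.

Prior: Beta(7, 10).
Data: 7 successes in 10 trials. The binomial likelihood contributes p^7(1−p)^3, so the posterior is Beta(7+7, 10+3) = Beta(14, 13).
For Beta(a, b) with a, b > 1 the mode is (a−1)/(a+b−2) = 13/25 ≈ 0.520.

p̂_MAP = 0.520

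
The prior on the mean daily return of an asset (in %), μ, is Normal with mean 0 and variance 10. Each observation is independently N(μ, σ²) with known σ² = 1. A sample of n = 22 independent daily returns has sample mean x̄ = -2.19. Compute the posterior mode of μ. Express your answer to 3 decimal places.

n = 22, x̄ = -2.19.
For a Normal prior and Normal likelihood with known variance, the posterior is Normal; its mode equals its mean, the precision-weighted average.
Prior precision 1/σ₀² = 1/10 = 0.1; data precision n/σ² = 22/1 = 22.
μ̂ = (0.1·0 + 22·(-2.19)) / (0.1 + 22) = (-48.18)/22.1 = -2409/1105 ≈ -2.180.

μ̂_MAP = -2.180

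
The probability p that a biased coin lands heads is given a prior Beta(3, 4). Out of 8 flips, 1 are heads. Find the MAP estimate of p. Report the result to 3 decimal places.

Prior: Beta(3, 4).
Data: 1 success in 8 trials. The binomial likelihood contributes p(1−p)^7, so the posterior is Beta(3+1, 4+7) = Beta(4, 11).
For Beta(a, b) with a, b > 1 the mode is (a−1)/(a+b−2) = 3/13 ≈ 0.231.

p̂_MAP = 0.231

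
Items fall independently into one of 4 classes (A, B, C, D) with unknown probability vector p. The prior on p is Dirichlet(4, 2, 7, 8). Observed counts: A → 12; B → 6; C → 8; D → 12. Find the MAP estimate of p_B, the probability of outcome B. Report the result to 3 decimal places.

MAP estimate of p_B = 0.127

The posterior is Dirichlet(αᵢ + nᵢ) = Dirichlet(16, 8, 15, 20).
For a Dirichlet(a₁,…,a_K) with all aᵢ > 1, the mode has j-th component (aⱼ − 1)/(Σaᵢ − K).
Here Σaᵢ = 59 and K = 4, so p_B = (8 − 1)/(59 − 4) = 7/55 ≈ 0.127.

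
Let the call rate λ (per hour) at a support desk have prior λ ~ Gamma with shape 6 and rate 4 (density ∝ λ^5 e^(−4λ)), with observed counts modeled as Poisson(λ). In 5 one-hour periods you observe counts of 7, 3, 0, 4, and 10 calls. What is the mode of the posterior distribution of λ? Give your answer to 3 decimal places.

λ̂_MAP = 3.222

Σxᵢ = 7+3+0+4+10 = 24, with n = 5.
Posterior ∝ λ^5e^(−4λ) · λ^24e^(−5λ) = λ^29e^(−9λ), i.e. Gamma(shape=30, rate=9).
The mode of a Gamma(a, b) with a ≥ 1 (shape–rate) is (a−1)/b = 29/9 ≈ 3.222.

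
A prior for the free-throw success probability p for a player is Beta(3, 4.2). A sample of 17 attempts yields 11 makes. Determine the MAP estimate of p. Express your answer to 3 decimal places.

Prior: Beta(3, 4.2).
Data: 11 successes in 17 trials. The binomial likelihood contributes p^11(1−p)^6, so the posterior is Beta(3+11, 4.2+6) = Beta(14, 10.2).
For Beta(a, b) with a, b > 1 the mode is (a−1)/(a+b−2) = 13/22.2 ≈ 0.586.

p̂_MAP = 0.586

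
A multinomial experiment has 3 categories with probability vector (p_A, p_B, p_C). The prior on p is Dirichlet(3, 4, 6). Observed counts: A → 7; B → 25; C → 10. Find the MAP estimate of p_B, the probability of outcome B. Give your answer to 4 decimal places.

The posterior is Dirichlet(αᵢ + nᵢ) = Dirichlet(10, 29, 16).
For a Dirichlet(a₁,…,a_K) with all aᵢ > 1, the mode has j-th component (aⱼ − 1)/(Σaᵢ − K).
Here Σaᵢ = 55 and K = 3, so p_B = (29 − 1)/(55 − 3) = 28/52 ≈ 0.5385.

MAP estimate of p_B = 0.5385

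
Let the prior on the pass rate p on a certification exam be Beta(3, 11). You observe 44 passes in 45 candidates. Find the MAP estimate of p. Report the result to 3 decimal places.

p̂_MAP = 0.807

Prior: Beta(3, 11).
Data: 44 successes in 45 trials. The binomial likelihood contributes p^44(1−p)^1, so the posterior is Beta(3+44, 11+1) = Beta(47, 12).
For Beta(a, b) with a, b > 1 the mode is (a−1)/(a+b−2) = 46/57 ≈ 0.807.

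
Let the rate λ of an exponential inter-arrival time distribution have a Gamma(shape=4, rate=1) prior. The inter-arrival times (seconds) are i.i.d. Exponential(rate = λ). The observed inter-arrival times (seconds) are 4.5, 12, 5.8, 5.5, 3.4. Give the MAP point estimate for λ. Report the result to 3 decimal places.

The Exponential(rate=λ) likelihood is ∝ λ^n e^(−λΣtᵢ). Here n = 5 and Σtᵢ = 4.5 + 12 + 5.8 + 5.5 + 3.4 = 31.2.
Posterior ∝ λ^3e^(−1λ) · λ^5e^(−31.2λ) = λ^8e^(−32.2λ), i.e. Gamma(9, 32.2).
Mode = (a−1)/b = 8/32.2 ≈ 0.248.

λ̂_MAP = 0.248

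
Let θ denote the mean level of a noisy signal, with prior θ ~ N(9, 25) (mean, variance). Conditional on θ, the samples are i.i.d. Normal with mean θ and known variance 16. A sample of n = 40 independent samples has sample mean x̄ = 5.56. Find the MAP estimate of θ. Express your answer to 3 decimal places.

n = 40, x̄ = 5.56.
For a Normal prior and Normal likelihood with known variance, the posterior is Normal; its mode equals its mean, the precision-weighted average.
Prior precision 1/σ₀² = 1/25 = 0.04; data precision n/σ² = 40/16 = 2.5.
θ̂ = (0.04·9 + 2.5·5.56) / (0.04 + 2.5) = 14.26/2.54 = 713/127 ≈ 5.614.

θ̂_MAP = 5.614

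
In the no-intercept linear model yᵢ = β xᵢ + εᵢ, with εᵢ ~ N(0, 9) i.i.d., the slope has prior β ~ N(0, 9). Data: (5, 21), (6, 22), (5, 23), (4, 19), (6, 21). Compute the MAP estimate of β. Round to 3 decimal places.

β̂_MAP = 3.986

log p(β | y) = −Σ(yᵢ − βxᵢ)²/(2·9) − β²/(2·9) + const.
Setting the derivative to zero: Σxᵢ(yᵢ − βxᵢ)/9 − β/9 = 0, so β = Σxᵢyᵢ / (Σxᵢ² + σ²/τ²).
Σxᵢyᵢ = 5·21 + 6·22 + 5·23 + 4·19 + 6·21 = 554; Σxᵢ² = 138; σ²/τ² = 1.
β̂_MAP = 554 / (138 + 1) = 554/139 ≈ 3.986.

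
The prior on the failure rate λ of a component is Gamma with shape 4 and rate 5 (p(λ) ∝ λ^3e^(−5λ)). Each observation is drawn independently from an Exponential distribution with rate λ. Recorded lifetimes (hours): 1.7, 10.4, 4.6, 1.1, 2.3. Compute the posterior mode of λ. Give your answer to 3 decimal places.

The Exponential(rate=λ) likelihood is ∝ λ^n e^(−λΣtᵢ). Here n = 5 and Σtᵢ = 1.7 + 10.4 + 4.6 + 1.1 + 2.3 = 20.1.
Posterior ∝ λ^3e^(−5λ) · λ^5e^(−20.1λ) = λ^8e^(−25.1λ), i.e. Gamma(9, 25.1).
Mode = (a−1)/b = 8/25.1 ≈ 0.319.

λ̂_MAP = 0.319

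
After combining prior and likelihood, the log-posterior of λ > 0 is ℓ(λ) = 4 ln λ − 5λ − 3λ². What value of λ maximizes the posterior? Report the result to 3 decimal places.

ℓ'(λ) = 4/λ − 5 − 6λ. Setting this to zero and multiplying by λ: 6λ² + 5λ − 4 = 0.
λ = (−5 + √(5² + 4·6·4)) / (2·6) = (−5 + √121) / 12 = (−5 + 11)/12 = 1/2.
ℓ''(λ) = −4/λ² − 6 < 0, confirming a maximum.

λ̂_MAP = 0.500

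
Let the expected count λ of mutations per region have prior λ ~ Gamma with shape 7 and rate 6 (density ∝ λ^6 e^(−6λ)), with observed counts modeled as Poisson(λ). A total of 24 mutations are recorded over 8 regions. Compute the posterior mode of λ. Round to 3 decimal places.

λ̂_MAP = 2.143

Σxᵢ = 24, n = 8.
Posterior ∝ λ^6e^(−6λ) · λ^24e^(−8λ) = λ^30e^(−14λ), i.e. Gamma(shape=31, rate=14).
The mode of a Gamma(a, b) with a ≥ 1 (shape–rate) is (a−1)/b = 30/14 ≈ 2.143.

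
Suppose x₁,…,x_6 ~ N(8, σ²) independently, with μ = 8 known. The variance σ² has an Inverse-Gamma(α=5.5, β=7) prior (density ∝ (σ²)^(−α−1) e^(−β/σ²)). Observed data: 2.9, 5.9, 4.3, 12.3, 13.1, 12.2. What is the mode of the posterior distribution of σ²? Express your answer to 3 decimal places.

Sum of squared deviations about the known mean: SS = (2.9−8)² + (5.9−8)² + (4.3−8)² + (12.3−8)² + (13.1−8)² + (12.2−8)² = 106.25.
The Normal likelihood contributes (σ²)^(−n/2) exp(−SS/(2σ²)), so the posterior is Inverse-Gamma(α + n/2, β + SS/2) = Inverse-Gamma(8.5, 60.125).
The mode of Inverse-Gamma(a, b) is b/(a+1) = 60.125/9.5 ≈ 6.329.

σ̂²_MAP = 6.329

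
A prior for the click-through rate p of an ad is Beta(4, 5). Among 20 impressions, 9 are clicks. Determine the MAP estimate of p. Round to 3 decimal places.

Prior: Beta(4, 5).
Data: 9 successes in 20 trials. The binomial likelihood contributes p^9(1−p)^11, so the posterior is Beta(4+9, 5+11) = Beta(13, 16).
For Beta(a, b) with a, b > 1 the mode is (a−1)/(a+b−2) = 12/27 ≈ 0.444.

p̂_MAP = 0.444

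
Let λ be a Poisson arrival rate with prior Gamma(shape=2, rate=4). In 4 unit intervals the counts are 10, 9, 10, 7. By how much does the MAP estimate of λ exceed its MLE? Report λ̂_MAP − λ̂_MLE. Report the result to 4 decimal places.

Σxᵢ = 36. Posterior is Gamma(38, 8); MAP = (38−1)/8 = 37/8 ≈ 4.62500.
MLE = x̄ = 36/4 ≈ 9.00000.
Difference = 37/8 − 36/4 = -35/8 ≈ -4.3750.

MAP − MLE = -4.3750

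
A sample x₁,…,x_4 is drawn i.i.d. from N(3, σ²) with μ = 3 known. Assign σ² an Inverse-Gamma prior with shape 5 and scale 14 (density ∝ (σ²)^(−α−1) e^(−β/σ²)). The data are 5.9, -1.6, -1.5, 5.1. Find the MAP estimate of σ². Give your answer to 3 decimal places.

σ̂²_MAP = 5.139

Sum of squared deviations about the known mean: SS = (5.9−3)² + (-1.6−3)² + (-1.5−3)² + (5.1−3)² = 54.23.
The Normal likelihood contributes (σ²)^(−n/2) exp(−SS/(2σ²)), so the posterior is Inverse-Gamma(α + n/2, β + SS/2) = Inverse-Gamma(7, 41.115).
The mode of Inverse-Gamma(a, b) is b/(a+1) = 41.115/8 ≈ 5.139.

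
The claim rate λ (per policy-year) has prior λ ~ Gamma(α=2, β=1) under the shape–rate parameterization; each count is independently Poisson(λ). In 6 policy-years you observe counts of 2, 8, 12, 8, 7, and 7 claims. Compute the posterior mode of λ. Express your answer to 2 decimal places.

λ̂_MAP = 6.43

Σxᵢ = 2+8+12+8+7+7 = 44, with n = 6.
Posterior ∝ λe^(−1λ) · λ^44e^(−6λ) = λ^45e^(−7λ), i.e. Gamma(shape=46, rate=7).
The mode of a Gamma(a, b) with a ≥ 1 (shape–rate) is (a−1)/b = 45/7 ≈ 6.43.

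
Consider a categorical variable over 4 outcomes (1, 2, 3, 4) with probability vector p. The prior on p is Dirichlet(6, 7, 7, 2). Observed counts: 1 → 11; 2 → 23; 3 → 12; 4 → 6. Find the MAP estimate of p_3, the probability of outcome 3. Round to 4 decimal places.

MAP estimate: 0.2571

The posterior is Dirichlet(αᵢ + nᵢ) = Dirichlet(17, 30, 19, 8).
For a Dirichlet(a₁,…,a_K) with all aᵢ > 1, the mode has j-th component (aⱼ − 1)/(Σaᵢ − K).
Here Σaᵢ = 74 and K = 4, so p_3 = (19 − 1)/(74 − 4) = 18/70 ≈ 0.2571.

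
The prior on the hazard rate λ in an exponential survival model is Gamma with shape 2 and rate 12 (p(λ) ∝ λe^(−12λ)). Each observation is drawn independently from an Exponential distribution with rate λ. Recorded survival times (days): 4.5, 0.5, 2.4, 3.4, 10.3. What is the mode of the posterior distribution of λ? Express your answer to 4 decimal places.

The Exponential(rate=λ) likelihood is ∝ λ^n e^(−λΣtᵢ). Here n = 5 and Σtᵢ = 4.5 + 0.5 + 2.4 + 3.4 + 10.3 = 21.1.
Posterior ∝ λe^(−12λ) · λ^5e^(−21.1λ) = λ^6e^(−33.1λ), i.e. Gamma(7, 33.1).
Mode = (a−1)/b = 6/33.1 ≈ 0.1813.

λ̂_MAP = 0.1813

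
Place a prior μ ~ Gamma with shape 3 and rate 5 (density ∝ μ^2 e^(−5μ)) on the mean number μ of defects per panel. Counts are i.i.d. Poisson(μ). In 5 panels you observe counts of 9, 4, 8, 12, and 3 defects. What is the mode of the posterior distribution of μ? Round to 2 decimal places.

Σxᵢ = 9+4+8+12+3 = 36, with n = 5.
Posterior ∝ μ^2e^(−5μ) · μ^36e^(−5μ) = μ^38e^(−10μ), i.e. Gamma(shape=39, rate=10).
The mode of a Gamma(a, b) with a ≥ 1 (shape–rate) is (a−1)/b = 38/10 ≈ 3.80.

μ̂_MAP = 3.80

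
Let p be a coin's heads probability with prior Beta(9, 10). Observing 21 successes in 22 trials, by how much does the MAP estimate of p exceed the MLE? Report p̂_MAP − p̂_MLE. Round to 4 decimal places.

MAP − MLE = -0.2110

Posterior is Beta(30, 11); MAP = (30−1)/(41−2) = 29/39 ≈ 0.74359.
MLE ignores the prior: p̂_MLE = k/n = 21/22 ≈ 0.95455.
Difference = 29/39 − 21/22 = -181/858 ≈ -0.2110.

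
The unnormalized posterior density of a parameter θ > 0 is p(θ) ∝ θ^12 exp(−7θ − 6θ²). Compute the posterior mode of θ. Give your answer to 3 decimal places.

ℓ'(θ) = 12/θ − 7 − 12θ. Setting this to zero and multiplying by θ: 12θ² + 7θ − 12 = 0.
θ = (−7 + √(7² + 4·12·12)) / (2·12) = (−7 + √625) / 24 = (−7 + 25)/24 = 3/4.
ℓ''(θ) = −12/θ² − 12 < 0, confirming a maximum.

θ̂_MAP = 0.750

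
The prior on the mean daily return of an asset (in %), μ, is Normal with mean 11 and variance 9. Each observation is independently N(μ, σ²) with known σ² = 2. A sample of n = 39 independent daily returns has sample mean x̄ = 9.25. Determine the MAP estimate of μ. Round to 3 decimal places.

n = 39, x̄ = 9.25.
For a Normal prior and Normal likelihood with known variance, the posterior is Normal; its mode equals its mean, the precision-weighted average.
Prior precision 1/σ₀² = 1/9; data precision n/σ² = 39/2 = 19.5.
μ̂ = ((1/9)·11 + 19.5·9.25) / (1/9 + 19.5) = (13075/72)/(353/18) = 13075/1412 ≈ 9.260.

μ̂_MAP = 9.260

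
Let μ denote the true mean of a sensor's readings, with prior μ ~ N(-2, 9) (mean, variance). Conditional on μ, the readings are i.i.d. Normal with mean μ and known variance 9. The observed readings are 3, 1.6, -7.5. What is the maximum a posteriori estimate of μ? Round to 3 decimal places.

n = 3; x̄ = (3 + 1.6 + (-7.5))/3 = -2.9/3 = -29/30 ≈ -0.9667.
For a Normal prior and Normal likelihood with known variance, the posterior is Normal; its mode equals its mean, the precision-weighted average.
Prior precision 1/σ₀² = 1/9; data precision n/σ² = 3/9 = 1/3.
μ̂ = ((1/9)·(-2) + (1/3)·(-29/30)) / (1/9 + 1/3) = (-49/90)/(4/9) = -1.225.

μ̂_MAP = -1.225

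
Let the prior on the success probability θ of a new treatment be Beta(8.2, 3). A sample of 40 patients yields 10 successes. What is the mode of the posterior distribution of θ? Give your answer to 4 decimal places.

θ̂_MAP = 0.3496

Prior: Beta(8.2, 3).
Data: 10 successes in 40 trials. The binomial likelihood contributes θ^10(1−θ)^30, so the posterior is Beta(8.2+10, 3+30) = Beta(18.2, 33).
For Beta(a, b) with a, b > 1 the mode is (a−1)/(a+b−2) = 17.2/49.2 ≈ 0.3496.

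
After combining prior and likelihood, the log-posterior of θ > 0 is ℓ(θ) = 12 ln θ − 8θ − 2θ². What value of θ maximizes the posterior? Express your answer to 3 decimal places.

ℓ'(θ) = 12/θ − 8 − 4θ. Setting this to zero and multiplying by θ: 4θ² + 8θ − 12 = 0.
θ = (−8 + √(8² + 4·4·12)) / (2·4) = (−8 + √256) / 8 = (−8 + 16)/8 = 1.
ℓ''(θ) = −12/θ² − 4 < 0, confirming a maximum.

θ̂_MAP = 1.000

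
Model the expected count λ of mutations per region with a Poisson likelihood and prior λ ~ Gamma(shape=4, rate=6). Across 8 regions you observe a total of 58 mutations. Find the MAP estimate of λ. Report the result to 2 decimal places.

Σxᵢ = 58, n = 8.
Posterior ∝ λ^3e^(−6λ) · λ^58e^(−8λ) = λ^61e^(−14λ), i.e. Gamma(shape=62, rate=14).
The mode of a Gamma(a, b) with a ≥ 1 (shape–rate) is (a−1)/b = 61/14 ≈ 4.36.

λ̂_MAP = 4.36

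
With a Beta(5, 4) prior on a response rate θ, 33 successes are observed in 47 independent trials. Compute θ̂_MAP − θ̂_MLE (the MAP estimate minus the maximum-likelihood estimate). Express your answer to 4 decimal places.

Posterior is Beta(38, 18); MAP = (38−1)/(56−2) = 37/54 ≈ 0.68519.
MLE ignores the prior: θ̂_MLE = k/n = 33/47 ≈ 0.70213.
Difference = 37/54 − 33/47 = -43/2538 ≈ -0.0169.

MAP − MLE = -0.0169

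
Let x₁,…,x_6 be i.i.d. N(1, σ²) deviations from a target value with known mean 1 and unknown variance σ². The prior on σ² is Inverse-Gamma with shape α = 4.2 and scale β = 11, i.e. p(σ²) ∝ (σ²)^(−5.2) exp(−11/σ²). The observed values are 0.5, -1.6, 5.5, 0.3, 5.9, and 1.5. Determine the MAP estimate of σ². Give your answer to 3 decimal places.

Sum of squared deviations about the known mean: SS = (0.5−1)² + (-1.6−1)² + (5.5−1)² + (0.3−1)² + (5.9−1)² + (1.5−1)² = 52.01.
The Normal likelihood contributes (σ²)^(−n/2) exp(−SS/(2σ²)), so the posterior is Inverse-Gamma(α + n/2, β + SS/2) = Inverse-Gamma(7.2, 37.005).
The mode of Inverse-Gamma(a, b) is b/(a+1) = 37.005/8.2 ≈ 4.513.

σ̂²_MAP = 4.513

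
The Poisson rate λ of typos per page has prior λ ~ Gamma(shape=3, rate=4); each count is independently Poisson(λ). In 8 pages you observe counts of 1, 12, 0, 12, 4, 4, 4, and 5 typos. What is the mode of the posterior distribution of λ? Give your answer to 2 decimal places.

λ̂_MAP = 3.67

Σxᵢ = 1+12+0+12+4+4+4+5 = 42, with n = 8.
Posterior ∝ λ^2e^(−4λ) · λ^42e^(−8λ) = λ^44e^(−12λ), i.e. Gamma(shape=45, rate=12).
The mode of a Gamma(a, b) with a ≥ 1 (shape–rate) is (a−1)/b = 44/12 ≈ 3.67.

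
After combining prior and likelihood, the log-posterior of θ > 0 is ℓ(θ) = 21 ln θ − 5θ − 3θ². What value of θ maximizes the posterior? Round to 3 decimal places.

ℓ'(θ) = 21/θ − 5 − 6θ. Setting this to zero and multiplying by θ: 6θ² + 5θ − 21 = 0.
θ = (−5 + √(5² + 4·6·21)) / (2·6) = (−5 + √529) / 12 = (−5 + 23)/12 = 3/2.
ℓ''(θ) = −21/θ² − 6 < 0, confirming a maximum.

θ̂_MAP = 1.500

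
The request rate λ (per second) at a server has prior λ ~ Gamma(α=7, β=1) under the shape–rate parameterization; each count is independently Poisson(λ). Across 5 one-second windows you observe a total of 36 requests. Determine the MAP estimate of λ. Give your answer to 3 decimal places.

λ̂_MAP = 7.000

Σxᵢ = 36, n = 5.
Posterior ∝ λ^6e^(−1λ) · λ^36e^(−5λ) = λ^42e^(−6λ), i.e. Gamma(shape=43, rate=6).
The mode of a Gamma(a, b) with a ≥ 1 (shape–rate) is (a−1)/b = 42/6 ≈ 7.000.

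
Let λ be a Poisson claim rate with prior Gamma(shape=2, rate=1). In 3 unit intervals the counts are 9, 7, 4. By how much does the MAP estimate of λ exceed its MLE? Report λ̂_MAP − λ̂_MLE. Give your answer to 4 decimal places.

Σxᵢ = 20. Posterior is Gamma(22, 4); MAP = (22−1)/4 = 21/4 ≈ 5.25000.
MLE = x̄ = 20/3 ≈ 6.66667.
Difference = 21/4 − 20/3 = -17/12 ≈ -1.4167.

MAP − MLE = -1.4167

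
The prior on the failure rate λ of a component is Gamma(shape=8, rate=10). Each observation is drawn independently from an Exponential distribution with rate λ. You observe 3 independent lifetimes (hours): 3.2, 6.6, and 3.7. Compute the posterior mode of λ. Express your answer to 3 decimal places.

λ̂_MAP = 0.426

The Exponential(rate=λ) likelihood is ∝ λ^n e^(−λΣtᵢ). Here n = 3 and Σtᵢ = 3.2 + 6.6 + 3.7 = 13.5.
Posterior ∝ λ^7e^(−10λ) · λ^3e^(−13.5λ) = λ^10e^(−23.5λ), i.e. Gamma(11, 23.5).
Mode = (a−1)/b = 10/23.5 ≈ 0.426.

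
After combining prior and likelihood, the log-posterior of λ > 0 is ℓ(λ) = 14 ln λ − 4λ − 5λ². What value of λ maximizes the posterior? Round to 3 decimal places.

λ̂_MAP = 1.000

ℓ'(λ) = 14/λ − 4 − 10λ. Setting this to zero and multiplying by λ: 10λ² + 4λ − 14 = 0.
λ = (−4 + √(4² + 4·10·14)) / (2·10) = (−4 + √576) / 20 = (−4 + 24)/20 = 1.
ℓ''(λ) = −14/λ² − 10 < 0, confirming a maximum.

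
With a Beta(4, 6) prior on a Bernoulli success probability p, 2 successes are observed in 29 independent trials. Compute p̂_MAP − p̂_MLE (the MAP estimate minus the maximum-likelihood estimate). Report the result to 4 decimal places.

MAP − MLE = 0.0662

Posterior is Beta(6, 33); MAP = (6−1)/(39−2) = 5/37 ≈ 0.13514.
MLE ignores the prior: p̂_MLE = k/n = 2/29 ≈ 0.06897.
Difference = 5/37 − 2/29 = 71/1073 ≈ 0.0662.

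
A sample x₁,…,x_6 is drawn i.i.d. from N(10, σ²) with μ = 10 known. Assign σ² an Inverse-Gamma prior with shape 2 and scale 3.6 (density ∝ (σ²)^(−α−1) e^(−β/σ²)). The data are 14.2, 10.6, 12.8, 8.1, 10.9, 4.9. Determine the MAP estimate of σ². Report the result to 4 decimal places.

σ̂²_MAP = 5.2892

Sum of squared deviations about the known mean: SS = (14.2−10)² + (10.6−10)² + (12.8−10)² + (8.1−10)² + (10.9−10)² + (4.9−10)² = 56.27.
The Normal likelihood contributes (σ²)^(−n/2) exp(−SS/(2σ²)), so the posterior is Inverse-Gamma(α + n/2, β + SS/2) = Inverse-Gamma(5, 31.735).
The mode of Inverse-Gamma(a, b) is b/(a+1) = 31.735/6 ≈ 5.2892.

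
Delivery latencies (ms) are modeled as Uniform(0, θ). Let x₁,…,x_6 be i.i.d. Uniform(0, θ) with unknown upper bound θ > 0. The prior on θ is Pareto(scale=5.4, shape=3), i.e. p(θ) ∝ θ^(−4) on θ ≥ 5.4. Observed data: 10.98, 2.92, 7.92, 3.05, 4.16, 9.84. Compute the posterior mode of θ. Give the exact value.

θ̂_MAP = 10.98

The Uniform(0, θ) likelihood is θ^(−n) for θ ≥ max(xᵢ), zero otherwise. Here max(xᵢ) = 10.98.
Posterior ∝ θ^(−4) · θ^(−6) = θ^(−10) on θ ≥ max(5.4, 10.98) = 10.98.
This density is strictly decreasing in θ, so the posterior mode lies at the lower boundary of the support.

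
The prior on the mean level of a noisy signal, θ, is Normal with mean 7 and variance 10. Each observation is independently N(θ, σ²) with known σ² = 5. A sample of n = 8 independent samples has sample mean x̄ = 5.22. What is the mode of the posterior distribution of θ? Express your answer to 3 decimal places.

n = 8, x̄ = 5.22.
For a Normal prior and Normal likelihood with known variance, the posterior is Normal; its mode equals its mean, the precision-weighted average.
Prior precision 1/σ₀² = 1/10 = 0.1; data precision n/σ² = 8/5 = 1.6.
θ̂ = (0.1·7 + 1.6·5.22) / (0.1 + 1.6) = 9.052/1.7 = 2263/425 ≈ 5.325.

θ̂_MAP = 5.325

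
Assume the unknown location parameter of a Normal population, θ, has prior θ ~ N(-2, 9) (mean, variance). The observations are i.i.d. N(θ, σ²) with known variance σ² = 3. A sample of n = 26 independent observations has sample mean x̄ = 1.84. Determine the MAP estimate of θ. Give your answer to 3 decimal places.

n = 26, x̄ = 1.84.
For a Normal prior and Normal likelihood with known variance, the posterior is Normal; its mode equals its mean, the precision-weighted average.
Prior precision 1/σ₀² = 1/9; data precision n/σ² = 26/3.
θ̂ = ((1/9)·(-2) + (26/3)·1.84) / (1/9 + 26/3) = (3538/225)/(79/9) = 3538/1975 ≈ 1.791.

θ̂_MAP = 1.791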